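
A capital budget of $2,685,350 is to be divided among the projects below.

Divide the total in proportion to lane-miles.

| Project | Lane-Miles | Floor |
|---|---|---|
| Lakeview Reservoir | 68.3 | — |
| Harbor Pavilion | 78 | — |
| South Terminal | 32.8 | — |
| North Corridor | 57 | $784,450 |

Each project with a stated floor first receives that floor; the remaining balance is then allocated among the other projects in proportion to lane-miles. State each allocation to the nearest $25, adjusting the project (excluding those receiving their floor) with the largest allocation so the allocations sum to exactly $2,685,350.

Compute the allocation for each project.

Lakeview Reservoir: $724,900; Harbor Pavilion: $827,875; South Terminal: $348,125; North Corridor: $784,450

Guaranteed amounts: North Corridor $784,450. Remaining pool $1,900,900.
Remaining pool split over remaining lane-miles 179.1: Lakeview Reservoir 724,910.50 → $724,900; Harbor Pavilion 827,862.65 → $827,875; South Terminal 348,126.86 → $348,125.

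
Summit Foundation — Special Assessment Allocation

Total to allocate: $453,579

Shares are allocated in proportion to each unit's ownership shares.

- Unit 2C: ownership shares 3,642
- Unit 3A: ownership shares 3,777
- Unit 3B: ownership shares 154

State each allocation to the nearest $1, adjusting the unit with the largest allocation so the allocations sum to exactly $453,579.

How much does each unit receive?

Total ownership shares = 7,573.
Unrounded shares: Unit 2C 3,642/7,573 × $453,579 = 218,134.78; Unit 3A 3,777/7,573 × $453,579 = 226,220.505; Unit 3B 154/7,573 × $453,579 = 9,223.71.
After rounding ($1): Unit 2C $218,135; Unit 3A $226,221; Unit 3B $9,224. Sum = $453,580.
Difference $453,579 − $453,580 = −$1 applied to largest allocation (Unit 3A): Unit 3A becomes $226,220.

Unit 2C: $218,135 | Unit 3A: $226,220 | Unit 3B: $9,224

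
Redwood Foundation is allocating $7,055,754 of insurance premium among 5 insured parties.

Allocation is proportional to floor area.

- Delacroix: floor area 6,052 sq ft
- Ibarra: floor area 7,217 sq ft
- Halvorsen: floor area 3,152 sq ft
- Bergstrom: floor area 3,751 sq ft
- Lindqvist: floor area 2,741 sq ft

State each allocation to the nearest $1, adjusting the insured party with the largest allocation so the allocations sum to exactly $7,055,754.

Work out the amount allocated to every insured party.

Sum of floor area: 22,913.
Unrounded shares: Delacroix 6,052/22,913 × $7,055,754 = 1,863,633.01; Ibarra 7,217/22,913 × $7,055,754 = 2,222,379.29; Halvorsen 3,152/22,913 × $7,055,754 = 970,616.53; Bergstrom 3,751/22,913 × $7,055,754 = 1,155,070.63; Lindqvist 2,741/22,913 × $7,055,754 = 844,054.54.
After rounding ($1): Delacroix $1,863,633; Ibarra $2,222,379; Halvorsen $970,617; Bergstrom $1,155,071; Lindqvist $844,055. Sum = $7,055,755.
Difference $7,055,754 − $7,055,755 = −$1 applied to largest allocation (Ibarra): Ibarra becomes $2,222,378.

Delacroix: $1,863,633 · Ibarra: $2,222,378 · Halvorsen: $970,617 · Bergstrom: $1,155,071 · Lindqvist: $844,055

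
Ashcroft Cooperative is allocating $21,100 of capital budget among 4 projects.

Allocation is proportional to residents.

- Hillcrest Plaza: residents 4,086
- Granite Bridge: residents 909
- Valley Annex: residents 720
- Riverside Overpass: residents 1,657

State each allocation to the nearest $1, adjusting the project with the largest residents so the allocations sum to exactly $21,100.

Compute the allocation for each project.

Hillcrest Plaza: $11,694 · Granite Bridge: $2,602 · Valley Annex: $2,061 · Riverside Overpass: $4,743

Sum of residents: 7,372.
Pro-rata amounts: Hillcrest Plaza 4,086/7,372 × $21,100 = 11,694.87; Granite Bridge 909/7,372 × $21,100 = 2,601.72; Valley Annex 720/7,372 × $21,100 = 2,060.77; Riverside Overpass 1,657/7,372 × $21,100 = 4,742.63.
At nearest $1: Hillcrest Plaza $11,695; Granite Bridge $2,602; Valley Annex $2,061; Riverside Overpass $4,743. Sum = $21,101.
Difference $21,100 − $21,101 = −$1 applied to largest residents (Hillcrest Plaza): Hillcrest Plaza becomes $11,694.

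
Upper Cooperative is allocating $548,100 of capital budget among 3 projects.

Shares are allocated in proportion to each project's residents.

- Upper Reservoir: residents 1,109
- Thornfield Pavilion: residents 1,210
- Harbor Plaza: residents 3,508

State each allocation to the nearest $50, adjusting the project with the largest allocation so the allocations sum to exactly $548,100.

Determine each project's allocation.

Total residents = 5,827.
Raw shares: Upper Reservoir 1,109/5,827 × $548,100 = 104,314.90; Thornfield Pavilion 1,210/5,827 × $548,100 = 113,815.17; Harbor Plaza 3,508/5,827 × $548,100 = 329,969.93.
Rounded to nearest $50: Upper Reservoir $104,300; Thornfield Pavilion $113,800; Harbor Plaza $329,950. Sum = $548,050.
Difference $548,100 − $548,050 = +$50 applied to largest allocation (Harbor Plaza): Harbor Plaza becomes $330,000.

Upper Reservoir: $104,300 · Thornfield Pavilion: $113,800 · Harbor Plaza: $330,000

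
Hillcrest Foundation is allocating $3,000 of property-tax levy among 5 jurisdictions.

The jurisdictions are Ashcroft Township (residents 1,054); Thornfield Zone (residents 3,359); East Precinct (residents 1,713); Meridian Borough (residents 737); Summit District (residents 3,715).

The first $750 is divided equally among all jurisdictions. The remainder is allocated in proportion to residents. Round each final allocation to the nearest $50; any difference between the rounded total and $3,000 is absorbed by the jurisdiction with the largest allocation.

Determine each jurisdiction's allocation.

Ashcroft Township: $350; Thornfield Zone: $850; East Precinct: $500; Meridian Borough: $300; Summit District: $1,000

$750 shared equally gives $150 per jurisdiction.
Remainder $2,250 by residents (total 10,578): Ashcroft Township 224.19 → $200; Thornfield Zone 714.48 → $700; East Precinct 364.36 → $350; Meridian Borough 156.76 → $150; Summit District 790.20 → $800.
Rounding difference +$50 on remainder applied to Summit District.
Totals: Ashcroft Township $150 + $200 = $350; Thornfield Zone $150 + $700 = $850; East Precinct $150 + $350 = $500; Meridian Borough $150 + $150 = $300; Summit District $150 + $850 = $1,000.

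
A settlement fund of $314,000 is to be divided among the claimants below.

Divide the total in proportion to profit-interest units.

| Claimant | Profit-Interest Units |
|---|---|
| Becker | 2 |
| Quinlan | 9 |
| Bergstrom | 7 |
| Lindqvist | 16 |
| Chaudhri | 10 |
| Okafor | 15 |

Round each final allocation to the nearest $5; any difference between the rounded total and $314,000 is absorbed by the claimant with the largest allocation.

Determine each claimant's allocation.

Sum of profit-interest units: 59.
Proportional shares: Becker 2/59 × $314,000 = 10,644.07; Quinlan 9/59 × $314,000 = 47,898.31; Bergstrom 7/59 × $314,000 = 37,254.24; Lindqvist 16/59 × $314,000 = 85,152.54; Chaudhri 10/59 × $314,000 = 53,220.34; Okafor 15/59 × $314,000 = 79,830.51.
At nearest $5: Becker $10,645; Quinlan $47,900; Bergstrom $37,255; Lindqvist $85,155; Chaudhri $53,220; Okafor $79,830. Sum = $314,005.
Difference $314,000 − $314,005 = −$5 applied to largest allocation (Lindqvist): Lindqvist becomes $85,150.

Becker: $10,645 · Quinlan: $47,900 · Bergstrom: $37,255 · Lindqvist: $85,150 · Chaudhri: $53,220 · Okafor: $79,830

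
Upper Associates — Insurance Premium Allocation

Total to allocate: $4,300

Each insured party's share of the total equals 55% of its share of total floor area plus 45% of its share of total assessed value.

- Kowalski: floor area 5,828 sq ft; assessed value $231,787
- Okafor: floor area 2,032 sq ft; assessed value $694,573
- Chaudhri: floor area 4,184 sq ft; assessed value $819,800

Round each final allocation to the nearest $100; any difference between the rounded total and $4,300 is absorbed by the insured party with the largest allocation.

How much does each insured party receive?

Kowalski: $1,400 | Okafor: $1,200 | Chaudhri: $1,700

Totals — floor area 12,044, assessed value 1,746,160.
Blended shares (55% floor area + 45% assessed value): Kowalski 0.3259; Okafor 0.2718; Chaudhri 0.4023.
Proportional shares: Kowalski 1,401.26; Okafor 1,168.70; Chaudhri 1,730.04.
After rounding ($100): Kowalski $1,400; Okafor $1,200; Chaudhri $1,700. Sum = $4,300.
Sum already equals the total — no adjustment.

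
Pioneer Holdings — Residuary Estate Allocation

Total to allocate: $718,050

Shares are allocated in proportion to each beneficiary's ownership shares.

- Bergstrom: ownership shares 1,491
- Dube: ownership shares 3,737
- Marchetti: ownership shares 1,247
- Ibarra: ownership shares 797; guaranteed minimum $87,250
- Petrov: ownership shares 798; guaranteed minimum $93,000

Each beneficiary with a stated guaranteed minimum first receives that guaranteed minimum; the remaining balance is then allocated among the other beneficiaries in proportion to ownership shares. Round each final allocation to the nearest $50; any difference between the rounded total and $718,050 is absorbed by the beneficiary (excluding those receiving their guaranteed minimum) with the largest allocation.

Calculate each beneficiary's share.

Fund the minimums — Ibarra $87,250; Petrov $93,000. Remaining pool $537,800.
Remaining pool split over remaining ownership shares 6,475: Bergstrom 123,839.35 → $123,850; Dube 310,387.43 → $310,400; Marchetti 103,573.22 → $103,550.

Bergstrom: $123,850; Dube: $310,400; Marchetti: $103,550; Ibarra: $87,250; Petrov: $93,000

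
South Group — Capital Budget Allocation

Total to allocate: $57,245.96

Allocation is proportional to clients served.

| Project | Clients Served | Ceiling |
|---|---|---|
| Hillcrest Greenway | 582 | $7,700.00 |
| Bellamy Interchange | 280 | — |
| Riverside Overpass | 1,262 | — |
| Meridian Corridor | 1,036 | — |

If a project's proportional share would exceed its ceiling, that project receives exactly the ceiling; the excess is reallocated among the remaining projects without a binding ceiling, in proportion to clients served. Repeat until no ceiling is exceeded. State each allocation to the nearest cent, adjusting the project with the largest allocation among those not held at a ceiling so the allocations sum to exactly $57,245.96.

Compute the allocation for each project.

Combined clients served = 3,160.
Proportional shares (ignoring caps): Hillcrest Greenway 10,543.4015; Bellamy Interchange 5,072.4268; Riverside Overpass 22,862.1524; Meridian Corridor 18,767.9793.
Cap binds for Hillcrest Greenway ($7,700.00); residual $49,545.96 reallocated over remaining clients served 2,578.
Remaining shares: Bellamy Interchange 5,381.2524 → $5,381.25; Riverside Overpass 24,254.0735 → $24,254.07; Meridian Corridor 19,910.6340 → $19,910.63.
Rounding difference +$0.01 applied to Riverside Overpass → $24,254.08.

Hillcrest Greenway: $7,700.00 · Bellamy Interchange: $5,381.25 · Riverside Overpass: $24,254.08 · Meridian Corridor: $19,910.63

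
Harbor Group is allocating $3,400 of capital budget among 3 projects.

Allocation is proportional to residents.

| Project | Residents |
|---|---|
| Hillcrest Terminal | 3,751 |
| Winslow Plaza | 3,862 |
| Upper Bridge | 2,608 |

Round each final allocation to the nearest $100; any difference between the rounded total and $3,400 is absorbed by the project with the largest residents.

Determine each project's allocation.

Hillcrest Terminal: $1,200; Winslow Plaza: $1,300; Upper Bridge: $900

Total residents = 3,751 + 3,862 + 2,608 = 10,221.
Pro-rata amounts: Hillcrest Terminal 1,247.76; Winslow Plaza 1,284.69; Upper Bridge 867.55.
After rounding ($100): Hillcrest Terminal $1,200; Winslow Plaza $1,300; Upper Bridge $900. Sum = $3,400.
Rounded total matches; no reconciliation needed.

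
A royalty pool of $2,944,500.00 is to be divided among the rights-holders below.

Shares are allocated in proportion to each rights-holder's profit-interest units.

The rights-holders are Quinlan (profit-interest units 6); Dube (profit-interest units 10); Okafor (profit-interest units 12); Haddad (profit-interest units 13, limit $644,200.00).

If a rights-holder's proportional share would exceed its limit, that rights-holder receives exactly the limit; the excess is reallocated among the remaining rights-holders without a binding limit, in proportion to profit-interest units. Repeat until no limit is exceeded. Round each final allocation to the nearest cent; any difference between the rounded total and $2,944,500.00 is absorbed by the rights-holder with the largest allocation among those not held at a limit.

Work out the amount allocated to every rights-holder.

Quinlan: $492,921.43; Dube: $821,535.71; Okafor: $985,842.86; Haddad: $644,200.00

Combined profit-interest units = 41.
Pro-rata shares before constraints: Quinlan 430,902.4390; Dube 718,170.7317; Okafor 861,804.8780; Haddad 933,621.9512.
Held at cap: Haddad ($644,200.00); remaining pool $2,300,300.00 reallocated over remaining profit-interest units 28.
Remaining shares: Quinlan 492,921.4286 → $492,921.43; Dube 821,535.7143 → $821,535.71; Okafor 985,842.8571 → $985,842.86.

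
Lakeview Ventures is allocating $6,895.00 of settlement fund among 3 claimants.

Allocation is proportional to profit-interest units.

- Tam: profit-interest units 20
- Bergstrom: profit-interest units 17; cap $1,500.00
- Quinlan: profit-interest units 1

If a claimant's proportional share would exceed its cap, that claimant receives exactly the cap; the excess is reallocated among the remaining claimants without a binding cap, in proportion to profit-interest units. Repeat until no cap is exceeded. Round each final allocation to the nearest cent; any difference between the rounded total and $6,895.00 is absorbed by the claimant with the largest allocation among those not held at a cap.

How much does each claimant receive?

Tam: $5,138.10 · Bergstrom: $1,500.00 · Quinlan: $256.90

Combined profit-interest units = 38.
Pro-rata shares before constraints: Tam 3,628.9474; Bergstrom 3,084.6053; Quinlan 181.4474.
Held at cap: Bergstrom ($1,500.00); residual $5,395.00 reallocated over remaining profit-interest units 21.
Shares after redistribution: Tam 5,138.0952 → $5,138.10; Quinlan 256.9048 → $256.90.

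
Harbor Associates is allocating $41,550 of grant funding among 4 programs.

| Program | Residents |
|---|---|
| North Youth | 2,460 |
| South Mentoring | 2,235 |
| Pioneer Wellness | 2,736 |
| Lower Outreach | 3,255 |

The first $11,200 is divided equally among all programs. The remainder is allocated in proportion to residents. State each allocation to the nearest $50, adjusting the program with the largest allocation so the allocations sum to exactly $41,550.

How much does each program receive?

North Youth: $9,800; South Mentoring: $9,150; Pioneer Wellness: $10,550; Lower Outreach: $12,050

$11,200 shared equally gives $2,800 per program.
Remainder $30,350 by residents (total 10,686): North Youth 6,986.81 → $7,000; South Mentoring 6,347.77 → $6,350; Pioneer Wellness 7,770.69 → $7,750; Lower Outreach 9,244.74 → $9,250.
Totals: North Youth $2,800 + $7,000 = $9,800; South Mentoring $2,800 + $6,350 = $9,150; Pioneer Wellness $2,800 + $7,750 = $10,550; Lower Outreach $2,800 + $9,250 = $12,050.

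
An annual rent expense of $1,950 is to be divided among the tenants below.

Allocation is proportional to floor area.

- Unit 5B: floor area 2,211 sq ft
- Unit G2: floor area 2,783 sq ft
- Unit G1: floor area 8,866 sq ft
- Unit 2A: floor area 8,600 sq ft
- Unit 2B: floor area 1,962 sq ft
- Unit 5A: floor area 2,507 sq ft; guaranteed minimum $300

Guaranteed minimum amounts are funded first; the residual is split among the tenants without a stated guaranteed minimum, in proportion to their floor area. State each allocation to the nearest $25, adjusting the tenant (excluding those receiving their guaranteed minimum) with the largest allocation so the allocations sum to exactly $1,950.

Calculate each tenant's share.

Fund the minimums — Unit 5A $300. Remaining pool $1,650.
Remaining pool split over remaining floor area 24,422: Unit 5B 149.38 → $150; Unit G2 188.03 → $200; Unit G1 599.00 → $600; Unit 2A 581.03 → $575; Unit 2B 132.56 → $125.

Unit 5B: $150; Unit G2: $200; Unit G1: $600; Unit 2A: $575; Unit 2B: $125; Unit 5A: $300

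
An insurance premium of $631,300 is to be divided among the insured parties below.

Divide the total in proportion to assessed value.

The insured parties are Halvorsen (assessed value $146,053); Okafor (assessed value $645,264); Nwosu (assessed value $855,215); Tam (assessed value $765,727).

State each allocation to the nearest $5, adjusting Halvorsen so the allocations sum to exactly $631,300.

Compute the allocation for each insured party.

Halvorsen: $38,220; Okafor: $168,870; Nwosu: $223,815; Tam: $200,395

Combined assessed value = 2,412,259.
Raw shares: Halvorsen 146,053/2,412,259 × $631,300 = 38,222.79; Okafor 645,264/2,412,259 × $631,300 = 168,868.75; Nwosu 855,215/2,412,259 × $631,300 = 223,813.96; Tam 765,727/2,412,259 × $631,300 = 200,394.51.
Rounded to nearest $5: Halvorsen $38,225; Okafor $168,870; Nwosu $223,815; Tam $200,395. Sum = $631,305.
Difference $631,300 − $631,305 = −$5 applied to Halvorsen: Halvorsen becomes $38,220.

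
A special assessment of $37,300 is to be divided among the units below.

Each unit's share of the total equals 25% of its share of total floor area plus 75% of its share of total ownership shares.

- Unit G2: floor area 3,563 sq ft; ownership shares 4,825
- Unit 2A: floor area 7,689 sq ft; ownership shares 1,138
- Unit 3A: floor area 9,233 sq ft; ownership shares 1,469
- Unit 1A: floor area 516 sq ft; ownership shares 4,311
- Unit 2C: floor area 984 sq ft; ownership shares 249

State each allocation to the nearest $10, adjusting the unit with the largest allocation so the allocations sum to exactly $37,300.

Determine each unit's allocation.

Unit G2: $12,760; Unit 2A: $5,920; Unit 3A: $7,340; Unit 1A: $10,280; Unit 2C: $1,000

Totals — floor area 21,985, ownership shares 11,992.
Blended shares (25% floor area + 75% ownership shares): Unit G2 0.3423; Unit 2A 0.1586; Unit 3A 0.1969; Unit 1A 0.2755; Unit 2C 0.0268.
Raw shares: Unit G2 12,767.04; Unit 2A 5,916.04; Unit 3A 7,343.09; Unit 1A 10,275.59; Unit 2C 998.23.
At nearest $10: Unit G2 $12,770; Unit 2A $5,920; Unit 3A $7,340; Unit 1A $10,280; Unit 2C $1,000. Sum = $37,310.
Difference $37,300 − $37,310 = −$10 applied to largest allocation (Unit G2): Unit G2 becomes $12,760.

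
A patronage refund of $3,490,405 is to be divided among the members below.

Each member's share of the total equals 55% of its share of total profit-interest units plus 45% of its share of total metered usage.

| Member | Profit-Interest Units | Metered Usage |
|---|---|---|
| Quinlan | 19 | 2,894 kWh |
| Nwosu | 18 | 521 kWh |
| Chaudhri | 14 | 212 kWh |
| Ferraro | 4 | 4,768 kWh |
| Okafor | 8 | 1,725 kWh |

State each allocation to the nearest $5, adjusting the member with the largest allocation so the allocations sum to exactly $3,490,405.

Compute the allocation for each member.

Quinlan: $1,028,125; Nwosu: $629,355; Chaudhri: $459,510; Ferraro: $861,910; Okafor: $511,505

Totals — profit-interest units 63, metered usage 10,120.
Blended shares (55% profit-interest units + 45% metered usage): Quinlan 0.2946; Nwosu 0.1803; Chaudhri 0.1316; Ferraro 0.2469; Okafor 0.1465.
Pro-rata amounts: Quinlan 1,028,129.46; Nwosu 629,354.41; Chaudhri 459,508.68; Ferraro 861,908.20; Okafor 511,504.25.
At nearest $5: Quinlan $1,028,130; Nwosu $629,355; Chaudhri $459,510; Ferraro $861,910; Okafor $511,505. Sum = $3,490,410.
Difference $3,490,405 − $3,490,410 = −$5 applied to largest allocation (Quinlan): Quinlan becomes $1,028,125.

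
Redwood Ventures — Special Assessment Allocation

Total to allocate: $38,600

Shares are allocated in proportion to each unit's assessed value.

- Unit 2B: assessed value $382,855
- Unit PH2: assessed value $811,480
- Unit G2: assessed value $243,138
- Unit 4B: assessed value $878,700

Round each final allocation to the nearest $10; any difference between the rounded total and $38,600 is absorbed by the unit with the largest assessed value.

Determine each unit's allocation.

Sum of assessed value: 2,316,173.
Raw shares: Unit 2B 382,855/2,316,173 × $38,600 = 6,380.44; Unit PH2 811,480/2,316,173 × $38,600 = 13,523.66; Unit G2 243,138/2,316,173 × $38,600 = 4,052.00; Unit 4B 878,700/2,316,173 × $38,600 = 14,643.91.
Rounded to nearest $10: Unit 2B $6,380; Unit PH2 $13,520; Unit G2 $4,050; Unit 4B $14,640. Sum = $38,590.
Difference $38,600 − $38,590 = +$10 applied to largest assessed value (Unit 4B): Unit 4B becomes $14,650.

Unit 2B: $6,380 | Unit PH2: $13,520 | Unit G2: $4,050 | Unit 4B: $14,650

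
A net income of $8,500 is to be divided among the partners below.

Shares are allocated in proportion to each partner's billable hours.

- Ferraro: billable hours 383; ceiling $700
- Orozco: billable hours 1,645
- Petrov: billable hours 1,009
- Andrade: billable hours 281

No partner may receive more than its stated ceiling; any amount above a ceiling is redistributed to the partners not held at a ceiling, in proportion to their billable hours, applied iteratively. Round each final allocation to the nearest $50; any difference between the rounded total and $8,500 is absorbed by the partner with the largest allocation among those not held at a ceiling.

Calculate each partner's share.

Ferraro: $700; Orozco: $4,350; Petrov: $2,700; Andrade: $750

Combined billable hours = 3,318.
Unconstrained shares: Ferraro 981.16; Orozco 4,214.14; Petrov 2,584.84; Andrade 719.86.
Held at cap: Ferraro ($700); remaining pool $7,800 reallocated over remaining billable hours 2,935.
Remaining shares: Orozco 4,371.72 → $4,350; Petrov 2,681.50 → $2,700; Andrade 746.78 → $750.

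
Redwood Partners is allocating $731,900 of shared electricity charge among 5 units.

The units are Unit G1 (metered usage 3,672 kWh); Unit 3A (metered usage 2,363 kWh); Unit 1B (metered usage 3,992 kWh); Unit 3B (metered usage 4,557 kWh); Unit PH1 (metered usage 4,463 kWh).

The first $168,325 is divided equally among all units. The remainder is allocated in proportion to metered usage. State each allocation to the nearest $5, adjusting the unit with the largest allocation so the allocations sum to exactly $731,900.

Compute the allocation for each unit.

Unit G1: $142,315 · Unit 3A: $103,585 · Unit 1B: $151,785 · Unit 3B: $168,495 · Unit PH1: $165,720

$168,325 shared equally gives $33,665 per unit.
Remainder $563,575 by metered usage (total 19,047): Unit G1 108,649.52 → $108,650; Unit 3A 69,917.98 → $69,920; Unit 1B 118,117.89 → $118,120; Unit 3B 134,835.47 → $134,835; Unit PH1 132,054.14 → $132,055.
Rounding difference −$5 on remainder applied to Unit 3B.
Totals: Unit G1 $33,665 + $108,650 = $142,315; Unit 3A $33,665 + $69,920 = $103,585; Unit 1B $33,665 + $118,120 = $151,785; Unit 3B $33,665 + $134,830 = $168,495; Unit PH1 $33,665 + $132,055 = $165,720.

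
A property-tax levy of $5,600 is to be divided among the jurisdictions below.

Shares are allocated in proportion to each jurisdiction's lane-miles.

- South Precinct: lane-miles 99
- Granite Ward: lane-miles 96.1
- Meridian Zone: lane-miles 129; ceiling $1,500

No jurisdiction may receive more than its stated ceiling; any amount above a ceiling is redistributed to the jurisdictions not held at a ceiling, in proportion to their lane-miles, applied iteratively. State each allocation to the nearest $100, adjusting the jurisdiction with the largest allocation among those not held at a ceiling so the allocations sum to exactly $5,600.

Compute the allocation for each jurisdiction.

South Precinct: $2,100 · Granite Ward: $2,000 · Meridian Zone: $1,500

Sum of lane-miles: 324.1.
Pro-rata shares before constraints: South Precinct 1,710.58; Granite Ward 1,660.48; Meridian Zone 2,228.94.
Capped: Meridian Zone ($1,500); remaining pool $4,100 reallocated over remaining lane-miles 195.1.
Remaining shares: South Precinct 2,080.47 → $2,100; Granite Ward 2,019.53 → $2,000.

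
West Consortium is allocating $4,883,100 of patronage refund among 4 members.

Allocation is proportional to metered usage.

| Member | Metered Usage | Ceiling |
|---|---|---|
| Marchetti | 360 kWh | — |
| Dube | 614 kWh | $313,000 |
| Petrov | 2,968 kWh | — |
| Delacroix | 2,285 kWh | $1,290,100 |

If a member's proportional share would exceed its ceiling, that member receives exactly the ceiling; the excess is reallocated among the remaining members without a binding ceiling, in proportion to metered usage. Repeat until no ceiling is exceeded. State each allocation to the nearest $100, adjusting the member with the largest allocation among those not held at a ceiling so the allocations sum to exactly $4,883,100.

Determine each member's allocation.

Marchetti: $354,800; Dube: $313,000; Petrov: $2,925,200; Delacroix: $1,290,100

Sum of metered usage: 6,227.
Unconstrained shares: Marchetti 282,305.44; Dube 481,487.62; Petrov 2,327,451.55; Delacroix 1,791,855.39.
Held at cap: Dube ($313,000), Delacroix ($1,290,100); residual $3,280,000 reallocated over remaining metered usage 3,328.
Remaining shares: Marchetti 354,807.69 → $354,800; Petrov 2,925,192.31 → $2,925,200.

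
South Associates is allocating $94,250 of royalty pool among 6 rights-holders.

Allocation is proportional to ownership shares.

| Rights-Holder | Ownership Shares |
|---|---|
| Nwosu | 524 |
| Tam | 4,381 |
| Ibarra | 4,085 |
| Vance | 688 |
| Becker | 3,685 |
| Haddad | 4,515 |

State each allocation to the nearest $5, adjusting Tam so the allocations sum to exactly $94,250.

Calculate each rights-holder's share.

Nwosu: $2,760; Tam: $23,105; Ibarra: $21,535; Vance: $3,625; Becker: $19,425; Haddad: $23,800

Ownership shares total: 17,878.
Proportional shares: Nwosu 524/17,878 × $94,250 = 2,762.45; Tam 4,381/17,878 × $94,250 = 23,095.94; Ibarra 4,085/17,878 × $94,250 = 21,535.48; Vance 688/17,878 × $94,250 = 3,627.03; Becker 3,685/17,878 × $94,250 = 19,426.74; Haddad 4,515/17,878 × $94,250 = 23,802.37.
Rounded to nearest $5: Nwosu $2,760; Tam $23,095; Ibarra $21,535; Vance $3,625; Becker $19,425; Haddad $23,800. Sum = $94,240.
Difference $94,250 − $94,240 = +$10 applied to Tam: Tam becomes $23,105.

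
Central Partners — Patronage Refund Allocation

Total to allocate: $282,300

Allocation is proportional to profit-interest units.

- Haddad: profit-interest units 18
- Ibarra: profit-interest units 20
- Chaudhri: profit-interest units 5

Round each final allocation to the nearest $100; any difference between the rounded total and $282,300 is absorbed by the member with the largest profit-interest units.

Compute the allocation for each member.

Profit-interest units total: 18 + 20 + 5 = 43.
Pro-rata amounts: Haddad 118,172.09; Ibarra 131,302.33; Chaudhri 32,825.58.
Rounded to nearest $100: Haddad $118,200; Ibarra $131,300; Chaudhri $32,800. Sum = $282,300.
Sum already equals the total — no adjustment.

Haddad: $118,200 · Ibarra: $131,300 · Chaudhri: $32,800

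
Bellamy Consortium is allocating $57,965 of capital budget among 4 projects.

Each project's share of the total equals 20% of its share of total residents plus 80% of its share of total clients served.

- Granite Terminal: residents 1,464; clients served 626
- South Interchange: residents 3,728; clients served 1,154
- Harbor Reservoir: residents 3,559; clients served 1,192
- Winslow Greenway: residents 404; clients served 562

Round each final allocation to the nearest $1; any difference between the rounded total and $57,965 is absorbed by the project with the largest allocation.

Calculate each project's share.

Granite Terminal: $10,068 · South Interchange: $19,863 · Harbor Reservoir: $20,148 · Winslow Greenway: $7,886

Totals — residents 9,155, clients served 3,534.
Composite weights (20% residents + 80% clients served): Granite Terminal 0.1737; South Interchange 0.3427; Harbor Reservoir 0.3476; Winslow Greenway 0.1360.
Unrounded shares: Granite Terminal 10,068.04; South Interchange 19,863.19; Harbor Reservoir 20,147.81; Winslow Greenway 7,885.97.
At nearest $1: Granite Terminal $10,068; South Interchange $19,863; Harbor Reservoir $20,148; Winslow Greenway $7,886. Sum = $57,965.
No rounding difference to absorb.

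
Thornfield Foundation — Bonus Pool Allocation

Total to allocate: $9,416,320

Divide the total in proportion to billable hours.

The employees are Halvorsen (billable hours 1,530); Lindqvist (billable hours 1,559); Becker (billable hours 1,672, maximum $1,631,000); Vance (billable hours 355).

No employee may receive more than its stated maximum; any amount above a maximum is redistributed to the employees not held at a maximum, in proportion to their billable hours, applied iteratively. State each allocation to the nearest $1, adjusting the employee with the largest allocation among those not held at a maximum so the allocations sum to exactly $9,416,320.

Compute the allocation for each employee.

Halvorsen: $3,458,635 | Lindqvist: $3,524,191 | Becker: $1,631,000 | Vance: $802,494

Total billable hours = 5,116.
Pro-rata shares before constraints: Halvorsen 2,816,061.30; Lindqvist 2,869,437.62; Becker 3,077,421.24; Vance 653,399.84.
Capped: Becker ($1,631,000); residual $7,785,320 reallocated over remaining billable hours 3,444.
Remaining shares: Halvorsen 3,458,635.19 → $3,458,635; Lindqvist 3,524,191.02 → $3,524,191; Vance 802,493.79 → $802,494.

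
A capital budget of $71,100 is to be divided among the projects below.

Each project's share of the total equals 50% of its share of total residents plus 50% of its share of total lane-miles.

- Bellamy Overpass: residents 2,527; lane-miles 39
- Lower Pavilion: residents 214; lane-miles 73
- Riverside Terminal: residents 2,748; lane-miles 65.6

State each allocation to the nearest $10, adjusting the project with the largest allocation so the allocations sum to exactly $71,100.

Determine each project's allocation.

Totals — residents 5,489, lane-miles 177.6.
Combined weights (50% residents + 50% lane-miles): Bellamy Overpass 0.3400; Lower Pavilion 0.2250; Riverside Terminal 0.4350.
Pro-rata amounts: Bellamy Overpass 24,172.93; Lower Pavilion 15,998.32; Riverside Terminal 30,928.75.
Rounded to nearest $10: Bellamy Overpass $24,170; Lower Pavilion $16,000; Riverside Terminal $30,930. Sum = $71,100.
Sum already equals the total — no adjustment.

Bellamy Overpass: $24,170 · Lower Pavilion: $16,000 · Riverside Terminal: $30,930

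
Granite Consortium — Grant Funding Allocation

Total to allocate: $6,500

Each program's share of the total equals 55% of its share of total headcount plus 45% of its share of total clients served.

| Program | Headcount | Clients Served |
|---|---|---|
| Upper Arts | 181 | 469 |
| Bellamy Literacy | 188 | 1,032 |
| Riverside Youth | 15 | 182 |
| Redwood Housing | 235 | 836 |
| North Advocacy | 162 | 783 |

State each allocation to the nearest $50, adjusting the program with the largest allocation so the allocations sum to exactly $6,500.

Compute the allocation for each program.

Upper Arts: $1,250; Bellamy Literacy: $1,750; Riverside Youth: $250; Redwood Housing: $1,800; North Advocacy: $1,450

Headcount total 781; clients served total 3,302.
Combined weights (55% headcount + 45% clients served): Upper Arts 0.1914; Bellamy Literacy 0.2730; Riverside Youth 0.0354; Redwood Housing 0.2794; North Advocacy 0.2208.
Proportional shares: Upper Arts 1,243.97; Bellamy Literacy 1,774.74; Riverside Youth 229.88; Redwood Housing 1,816.26; North Advocacy 1,435.15.
After rounding ($50): Upper Arts $1,250; Bellamy Literacy $1,750; Riverside Youth $250; Redwood Housing $1,800; North Advocacy $1,450. Sum = $6,500.
Rounded total matches; no reconciliation needed.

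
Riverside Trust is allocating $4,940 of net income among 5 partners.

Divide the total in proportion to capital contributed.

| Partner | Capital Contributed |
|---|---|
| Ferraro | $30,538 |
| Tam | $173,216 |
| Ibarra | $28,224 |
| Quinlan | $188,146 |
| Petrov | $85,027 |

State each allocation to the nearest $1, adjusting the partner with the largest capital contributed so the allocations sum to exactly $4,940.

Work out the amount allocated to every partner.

Capital contributed total: 505,151.
Raw shares: Ferraro 30,538/505,151 × $4,940 = 298.64; Tam 173,216/505,151 × $4,940 = 1,693.92; Ibarra 28,224/505,151 × $4,940 = 276.01; Quinlan 188,146/505,151 × $4,940 = 1,839.93; Petrov 85,027/505,151 × $4,940 = 831.501.
At nearest $1: Ferraro $299; Tam $1,694; Ibarra $276; Quinlan $1,840; Petrov $832. Sum = $4,941.
Difference $4,940 − $4,941 = −$1 applied to largest capital contributed (Quinlan): Quinlan becomes $1,839.

Ferraro: $299; Tam: $1,694; Ibarra: $276; Quinlan: $1,839; Petrov: $832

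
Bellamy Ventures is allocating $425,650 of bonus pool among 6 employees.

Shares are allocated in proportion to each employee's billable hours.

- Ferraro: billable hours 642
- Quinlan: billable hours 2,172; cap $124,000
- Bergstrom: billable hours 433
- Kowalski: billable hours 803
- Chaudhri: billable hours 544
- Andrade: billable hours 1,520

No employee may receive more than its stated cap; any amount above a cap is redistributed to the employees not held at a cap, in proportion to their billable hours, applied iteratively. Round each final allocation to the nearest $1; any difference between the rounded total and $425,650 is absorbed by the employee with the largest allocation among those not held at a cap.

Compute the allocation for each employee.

Ferraro: $49,127; Quinlan: $124,000; Bergstrom: $33,134; Kowalski: $61,447; Chaudhri: $41,628; Andrade: $116,314

Billable hours total: 6,114.
Pro-rata shares before constraints: Ferraro 44,695.34; Quinlan 151,212.27; Bergstrom 30,144.99; Kowalski 55,903.98; Chaudhri 37,872.69; Andrade 105,820.74.
Cap binds for Quinlan ($124,000); balance $301,650 reallocated over remaining billable hours 3,942.
Redistributed shares: Ferraro 49,127.17 → $49,127; Bergstrom 33,134.06 → $33,134; Kowalski 61,447.22 → $61,447; Chaudhri 41,628.01 → $41,628; Andrade 116,313.55 → $116,314.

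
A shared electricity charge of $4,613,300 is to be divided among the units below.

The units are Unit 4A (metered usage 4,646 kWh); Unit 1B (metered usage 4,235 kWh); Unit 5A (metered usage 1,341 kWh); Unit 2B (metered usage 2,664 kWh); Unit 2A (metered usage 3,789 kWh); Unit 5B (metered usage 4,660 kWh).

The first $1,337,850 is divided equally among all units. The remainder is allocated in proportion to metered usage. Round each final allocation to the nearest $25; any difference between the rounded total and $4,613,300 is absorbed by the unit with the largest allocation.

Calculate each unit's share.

Unit 4A: $936,250 · Unit 1B: $873,150 · Unit 5A: $428,850 · Unit 2B: $631,975 · Unit 2A: $804,675 · Unit 5B: $938,400

Equal tier: $1,337,850 ÷ 6 = $222,975 apiece.
Remainder $3,275,450 by metered usage (total 21,335): Unit 4A 713,275.87 → $713,275; Unit 1B 650,177.21 → $650,175; Unit 5A 205,876.66 → $205,875; Unit 2B 408,989.87 → $409,000; Unit 2A 581,705.18 → $581,700; Unit 5B 715,425.22 → $715,425.
Totals: Unit 4A $222,975 + $713,275 = $936,250; Unit 1B $222,975 + $650,175 = $873,150; Unit 5A $222,975 + $205,875 = $428,850; Unit 2B $222,975 + $409,000 = $631,975; Unit 2A $222,975 + $581,700 = $804,675; Unit 5B $222,975 + $715,425 = $938,400.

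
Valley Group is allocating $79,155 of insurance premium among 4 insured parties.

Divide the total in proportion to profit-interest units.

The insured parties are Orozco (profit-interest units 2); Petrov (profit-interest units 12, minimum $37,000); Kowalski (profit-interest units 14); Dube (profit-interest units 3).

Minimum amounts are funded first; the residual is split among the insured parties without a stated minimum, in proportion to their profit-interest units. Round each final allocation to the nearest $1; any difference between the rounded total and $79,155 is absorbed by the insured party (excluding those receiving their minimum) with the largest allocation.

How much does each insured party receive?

Orozco: $4,437 | Petrov: $37,000 | Kowalski: $31,062 | Dube: $6,656

Fund the minimums — Petrov $37,000. Residual $42,155.
Residual split over remaining profit-interest units 19: Orozco 4,437.37 → $4,437; Kowalski 31,061.58 → $31,062; Dube 6,656.05 → $6,656.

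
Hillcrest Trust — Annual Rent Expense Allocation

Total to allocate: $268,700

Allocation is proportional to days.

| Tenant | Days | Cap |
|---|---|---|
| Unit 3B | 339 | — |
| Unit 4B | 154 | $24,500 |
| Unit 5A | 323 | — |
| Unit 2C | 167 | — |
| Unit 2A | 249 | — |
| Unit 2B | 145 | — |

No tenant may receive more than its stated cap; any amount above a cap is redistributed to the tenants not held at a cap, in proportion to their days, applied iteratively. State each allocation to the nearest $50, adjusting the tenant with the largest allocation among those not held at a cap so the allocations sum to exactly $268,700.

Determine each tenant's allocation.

Combined days = 1,377.
Pro-rata shares before constraints: Unit 3B 66,150.54; Unit 4B 30,050.69; Unit 5A 63,028.40; Unit 2C 32,587.44; Unit 2A 48,588.45; Unit 2B 28,294.48.
Capped: Unit 4B ($24,500); remaining pool $244,200 reallocated over remaining days 1,223.
Remaining shares: Unit 3B 67,689.13 → $67,700; Unit 5A 64,494.36 → $64,500; Unit 2C 33,345.38 → $33,350; Unit 2A 49,718.56 → $49,700; Unit 2B 28,952.58 → $28,950.

Unit 3B: $67,700 | Unit 4B: $24,500 | Unit 5A: $64,500 | Unit 2C: $33,350 | Unit 2A: $49,700 | Unit 2B: $28,950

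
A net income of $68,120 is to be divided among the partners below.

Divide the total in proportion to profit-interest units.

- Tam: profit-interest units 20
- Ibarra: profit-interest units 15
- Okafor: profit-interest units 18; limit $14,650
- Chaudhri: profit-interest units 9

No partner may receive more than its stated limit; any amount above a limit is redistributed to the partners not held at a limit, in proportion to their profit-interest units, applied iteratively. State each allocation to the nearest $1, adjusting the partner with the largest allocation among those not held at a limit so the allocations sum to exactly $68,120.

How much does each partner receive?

Profit-interest units total: 62.
Unconstrained shares: Tam 21,974.19; Ibarra 16,480.65; Okafor 19,776.77; Chaudhri 9,888.39.
Cap binds for Okafor ($14,650); remaining pool $53,470 reallocated over remaining profit-interest units 44.
Shares after redistribution: Tam 24,304.55 → $24,305; Ibarra 18,228.41 → $18,228; Chaudhri 10,937.05 → $10,937.

Tam: $24,305 · Ibarra: $18,228 · Okafor: $14,650 · Chaudhri: $10,937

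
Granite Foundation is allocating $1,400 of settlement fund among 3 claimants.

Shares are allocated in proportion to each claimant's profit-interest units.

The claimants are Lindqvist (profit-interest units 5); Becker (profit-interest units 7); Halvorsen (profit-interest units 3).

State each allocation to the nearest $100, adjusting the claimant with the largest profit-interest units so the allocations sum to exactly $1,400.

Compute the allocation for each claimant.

Sum of profit-interest units: 15.
Pro-rata amounts: Lindqvist 5/15 × $1,400 = 466.67; Becker 7/15 × $1,400 = 653.33; Halvorsen 3/15 × $1,400 = 280.00.
After rounding ($100): Lindqvist $500; Becker $700; Halvorsen $300. Sum = $1,500.
Difference $1,400 − $1,500 = −$100 applied to largest profit-interest units (Becker): Becker becomes $600.

Lindqvist: $500 · Becker: $600 · Halvorsen: $300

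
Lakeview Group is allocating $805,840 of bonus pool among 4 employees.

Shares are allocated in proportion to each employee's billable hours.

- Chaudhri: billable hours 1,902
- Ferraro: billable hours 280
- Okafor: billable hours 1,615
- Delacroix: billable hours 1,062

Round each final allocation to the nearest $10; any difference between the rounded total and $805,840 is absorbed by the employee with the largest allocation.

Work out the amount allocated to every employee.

Chaudhri: $315,430; Ferraro: $46,440; Okafor: $267,840; Delacroix: $176,130

Sum of billable hours: 4,859.
Raw shares: Chaudhri 1,902/4,859 × $805,840 = 315,436.86; Ferraro 280/4,859 × $805,840 = 46,436.55; Okafor 1,615/4,859 × $805,840 = 267,839.39; Delacroix 1,062/4,859 × $805,840 = 176,127.20.
After rounding ($10): Chaudhri $315,440; Ferraro $46,440; Okafor $267,840; Delacroix $176,130. Sum = $805,850.
Difference $805,840 − $805,850 = −$10 applied to largest allocation (Chaudhri): Chaudhri becomes $315,430.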